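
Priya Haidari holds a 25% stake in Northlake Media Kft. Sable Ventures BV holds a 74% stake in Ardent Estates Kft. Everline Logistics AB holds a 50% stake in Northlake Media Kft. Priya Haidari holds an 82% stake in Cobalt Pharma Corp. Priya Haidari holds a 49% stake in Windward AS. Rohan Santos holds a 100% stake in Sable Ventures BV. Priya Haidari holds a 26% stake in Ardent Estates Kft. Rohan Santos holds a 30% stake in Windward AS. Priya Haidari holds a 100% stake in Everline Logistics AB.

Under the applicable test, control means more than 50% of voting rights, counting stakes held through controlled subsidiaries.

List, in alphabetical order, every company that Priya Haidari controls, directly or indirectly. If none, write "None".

Cobalt Pharma Corp, Everline Logistics AB, Northlake Media Kft

Priya holds 82% of Cobalt, so Priya controls Cobalt.
Priya holds 100% of Everline, so Priya controls Everline.
Priya and Everline together hold 25% + 50% = 75% of Northlake, so Priya controls Northlake.
No other company's threshold is met.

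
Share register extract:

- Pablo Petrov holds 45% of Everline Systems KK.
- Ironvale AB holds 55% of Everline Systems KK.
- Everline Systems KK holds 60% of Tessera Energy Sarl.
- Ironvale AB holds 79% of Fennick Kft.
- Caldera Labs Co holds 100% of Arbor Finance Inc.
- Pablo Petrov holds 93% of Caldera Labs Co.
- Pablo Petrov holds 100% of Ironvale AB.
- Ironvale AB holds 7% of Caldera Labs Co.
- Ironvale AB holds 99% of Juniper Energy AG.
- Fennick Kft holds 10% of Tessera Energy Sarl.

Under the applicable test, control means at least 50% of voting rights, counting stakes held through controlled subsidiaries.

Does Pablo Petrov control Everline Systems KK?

Yes

Pablo holds 100% of Ironvale, so Pablo controls Ironvale.
Pablo and Ironvale together hold 45% + 55% = 100% of Everline, so Pablo controls Everline.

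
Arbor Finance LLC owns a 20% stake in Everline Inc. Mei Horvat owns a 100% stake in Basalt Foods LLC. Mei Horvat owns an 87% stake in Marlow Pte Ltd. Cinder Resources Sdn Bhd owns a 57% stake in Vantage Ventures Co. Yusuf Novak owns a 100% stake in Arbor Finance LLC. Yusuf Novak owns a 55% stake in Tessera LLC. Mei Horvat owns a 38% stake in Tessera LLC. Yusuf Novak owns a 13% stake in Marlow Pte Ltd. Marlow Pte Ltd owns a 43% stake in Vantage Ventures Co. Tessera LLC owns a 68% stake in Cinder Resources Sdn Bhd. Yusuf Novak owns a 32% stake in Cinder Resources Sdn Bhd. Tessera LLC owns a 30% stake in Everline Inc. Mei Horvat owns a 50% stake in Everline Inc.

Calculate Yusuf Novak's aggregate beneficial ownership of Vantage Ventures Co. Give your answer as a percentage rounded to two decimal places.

Yusuf reaches Vantage along 3 paths.
Via Marlow: 13% × 43% = 5.59%.
Via Tessera → Cinder: 55% × 68% × 57% = 21.318%.
Via Cinder: 32% × 57% = 18.24%.
Total: 5.59% + 21.318% + 18.24% = 45.148%.
Rounded: 45.15%.

45.15%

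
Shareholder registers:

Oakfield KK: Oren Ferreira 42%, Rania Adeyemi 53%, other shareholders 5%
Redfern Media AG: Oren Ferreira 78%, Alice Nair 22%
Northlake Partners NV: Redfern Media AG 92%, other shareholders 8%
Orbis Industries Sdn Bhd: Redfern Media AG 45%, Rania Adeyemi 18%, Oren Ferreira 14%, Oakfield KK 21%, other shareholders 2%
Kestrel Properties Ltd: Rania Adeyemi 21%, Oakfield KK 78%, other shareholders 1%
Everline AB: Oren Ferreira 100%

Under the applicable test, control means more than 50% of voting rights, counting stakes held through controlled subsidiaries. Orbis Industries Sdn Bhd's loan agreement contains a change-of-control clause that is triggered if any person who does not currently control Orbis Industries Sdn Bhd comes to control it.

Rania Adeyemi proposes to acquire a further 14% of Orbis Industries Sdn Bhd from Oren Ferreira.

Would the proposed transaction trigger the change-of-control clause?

Yes

The purchase adds only to Rania's holdings (Oren's stake shrinks), so Rania is the only person who could newly come to control Orbis.
Rania holds 53% of Oakfield, so Rania controls Oakfield.
Rania and Oakfield together hold 21% + 78% = 99% of Kestrel, so Rania controls Kestrel.
In Orbis, Rania's side holds only 18% + 21% = 39%, not > 50%.
So before the transaction, Rania does not control Orbis.
After the purchase, Rania's direct stake in Orbis rises to 18% + 14% = 32%, and Oren's stake falls to 0%.
Rania and Oakfield together hold 32% + 21% = 53% of Orbis, so Rania controls Orbis.
Rania did not control Orbis before and does after, so the clause is triggered.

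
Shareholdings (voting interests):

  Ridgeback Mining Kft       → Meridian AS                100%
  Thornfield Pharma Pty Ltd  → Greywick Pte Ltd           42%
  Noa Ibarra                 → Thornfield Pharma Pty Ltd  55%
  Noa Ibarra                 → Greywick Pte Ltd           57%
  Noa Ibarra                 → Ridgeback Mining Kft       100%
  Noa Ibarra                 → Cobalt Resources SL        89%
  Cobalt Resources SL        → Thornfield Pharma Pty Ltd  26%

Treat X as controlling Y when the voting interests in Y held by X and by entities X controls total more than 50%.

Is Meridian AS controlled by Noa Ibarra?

Yes

Noa holds 100% of Ridgeback, so Noa controls Ridgeback.
Ridgeback holds 100% of Meridian, so Noa controls Meridian.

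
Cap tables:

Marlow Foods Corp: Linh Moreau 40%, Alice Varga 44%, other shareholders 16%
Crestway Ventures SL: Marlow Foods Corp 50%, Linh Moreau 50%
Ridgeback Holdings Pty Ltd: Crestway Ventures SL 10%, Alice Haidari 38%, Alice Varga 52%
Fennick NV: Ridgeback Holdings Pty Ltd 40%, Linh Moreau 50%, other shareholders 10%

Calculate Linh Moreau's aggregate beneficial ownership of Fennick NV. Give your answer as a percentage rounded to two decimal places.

Linh reaches Fennick along 3 paths.
Via Marlow → Crestway → Ridgeback: 40% × 50% × 10% × 40% = 0.8%.
Via Crestway → Ridgeback: 50% × 10% × 40% = 2%.
Direct stake: 50% = 50%.
Total: 0.8% + 2% + 50% = 52.8%.
Rounded: 52.80%.

52.80%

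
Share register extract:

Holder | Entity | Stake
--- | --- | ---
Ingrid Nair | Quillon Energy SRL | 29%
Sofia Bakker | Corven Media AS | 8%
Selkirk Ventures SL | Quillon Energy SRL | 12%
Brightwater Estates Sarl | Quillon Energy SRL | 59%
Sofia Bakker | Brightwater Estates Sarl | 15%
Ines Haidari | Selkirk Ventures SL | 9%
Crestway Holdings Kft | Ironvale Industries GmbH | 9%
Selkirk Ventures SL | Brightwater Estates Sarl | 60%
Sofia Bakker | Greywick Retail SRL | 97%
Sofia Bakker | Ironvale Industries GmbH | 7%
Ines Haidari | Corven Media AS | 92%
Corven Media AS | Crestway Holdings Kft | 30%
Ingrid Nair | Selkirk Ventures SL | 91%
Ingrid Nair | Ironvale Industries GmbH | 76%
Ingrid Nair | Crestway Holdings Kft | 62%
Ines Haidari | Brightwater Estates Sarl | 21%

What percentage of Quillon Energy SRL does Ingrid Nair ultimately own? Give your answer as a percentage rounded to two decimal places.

72.13%

Ingrid reaches Quillon along 3 paths.
Direct stake: 29% = 29%.
Via Selkirk → Brightwater: 91% × 60% × 59% = 32.214%.
Via Selkirk: 91% × 12% = 10.92%.
Total: 29% + 32.214% + 10.92% = 72.134%.
Rounded: 72.13%.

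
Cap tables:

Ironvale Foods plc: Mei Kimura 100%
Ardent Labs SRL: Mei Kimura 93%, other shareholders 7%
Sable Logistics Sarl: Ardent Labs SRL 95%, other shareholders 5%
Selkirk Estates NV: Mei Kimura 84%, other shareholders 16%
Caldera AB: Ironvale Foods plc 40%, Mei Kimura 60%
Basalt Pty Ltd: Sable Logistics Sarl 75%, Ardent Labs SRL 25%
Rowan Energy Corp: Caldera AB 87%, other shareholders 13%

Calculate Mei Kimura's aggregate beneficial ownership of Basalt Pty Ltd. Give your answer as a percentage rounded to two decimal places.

89.51%

Mei reaches Basalt along 2 paths.
Via Ardent → Sable: 93% × 95% × 75% = 66.2625%.
Via Ardent: 93% × 25% = 23.25%.
Total: 66.2625% + 23.25% = 89.5125%.
Rounded: 89.51%.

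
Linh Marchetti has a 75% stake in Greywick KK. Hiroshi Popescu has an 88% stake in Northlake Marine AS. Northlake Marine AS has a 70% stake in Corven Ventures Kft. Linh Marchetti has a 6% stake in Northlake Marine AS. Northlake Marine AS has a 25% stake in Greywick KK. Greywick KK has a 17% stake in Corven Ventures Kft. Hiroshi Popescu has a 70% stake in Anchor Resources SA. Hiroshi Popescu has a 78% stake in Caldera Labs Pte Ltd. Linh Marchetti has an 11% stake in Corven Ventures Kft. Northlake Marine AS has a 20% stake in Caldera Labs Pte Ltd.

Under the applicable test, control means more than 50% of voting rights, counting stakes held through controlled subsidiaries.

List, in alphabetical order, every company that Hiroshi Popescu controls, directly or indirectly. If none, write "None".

Anchor Resources SA, Caldera Labs Pte Ltd, Corven Ventures Kft, Northlake Marine AS

Hiroshi holds 88% of Northlake, so Hiroshi controls Northlake.
Northlake holds 70% of Corven, so Hiroshi controls Corven.
Northlake and Hiroshi together hold 20% + 78% = 98% of Caldera, so Hiroshi controls Caldera.
Hiroshi holds 70% of Anchor, so Hiroshi controls Anchor.
No other company's threshold is met.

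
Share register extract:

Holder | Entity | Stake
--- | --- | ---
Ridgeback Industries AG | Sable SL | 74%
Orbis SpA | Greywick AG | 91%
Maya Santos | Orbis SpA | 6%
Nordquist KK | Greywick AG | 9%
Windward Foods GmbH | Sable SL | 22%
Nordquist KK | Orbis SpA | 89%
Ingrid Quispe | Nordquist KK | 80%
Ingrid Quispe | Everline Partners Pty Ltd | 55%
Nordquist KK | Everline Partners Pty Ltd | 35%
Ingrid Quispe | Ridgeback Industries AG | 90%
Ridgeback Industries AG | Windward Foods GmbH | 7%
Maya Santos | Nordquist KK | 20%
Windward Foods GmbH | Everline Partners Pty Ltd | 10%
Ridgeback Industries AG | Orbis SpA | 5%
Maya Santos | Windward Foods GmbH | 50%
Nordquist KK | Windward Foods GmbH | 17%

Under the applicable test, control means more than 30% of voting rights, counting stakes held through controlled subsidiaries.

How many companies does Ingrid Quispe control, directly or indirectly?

6

Ingrid holds 90% of Ridgeback, so Ingrid controls Ridgeback.
Ingrid holds 80% of Nordquist, so Ingrid controls Nordquist.
Ridgeback and Nordquist together hold 5% + 89% = 94% of Orbis, so Ingrid controls Orbis.
Orbis and Nordquist together hold 91% + 9% = 100% of Greywick, so Ingrid controls Greywick.
Nordquist and Ingrid together hold 35% + 55% = 90% of Everline, so Ingrid controls Everline.
Ridgeback holds 74% of Sable, so Ingrid controls Sable.
No other company's threshold is met.
Ingrid controls 6 companies.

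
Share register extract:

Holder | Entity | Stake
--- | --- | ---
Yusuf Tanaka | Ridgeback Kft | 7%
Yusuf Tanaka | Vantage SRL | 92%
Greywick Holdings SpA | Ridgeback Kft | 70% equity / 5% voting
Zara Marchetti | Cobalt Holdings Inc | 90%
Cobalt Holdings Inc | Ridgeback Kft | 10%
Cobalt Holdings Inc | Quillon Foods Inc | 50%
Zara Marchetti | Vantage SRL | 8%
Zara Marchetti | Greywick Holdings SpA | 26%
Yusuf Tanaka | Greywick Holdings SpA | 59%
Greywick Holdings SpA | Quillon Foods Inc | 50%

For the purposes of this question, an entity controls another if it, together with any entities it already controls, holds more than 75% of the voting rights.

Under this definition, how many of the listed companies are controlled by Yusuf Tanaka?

Yusuf holds 92% of Vantage, so Yusuf controls Vantage.
No other company's threshold is met.
Yusuf controls 1 company.

1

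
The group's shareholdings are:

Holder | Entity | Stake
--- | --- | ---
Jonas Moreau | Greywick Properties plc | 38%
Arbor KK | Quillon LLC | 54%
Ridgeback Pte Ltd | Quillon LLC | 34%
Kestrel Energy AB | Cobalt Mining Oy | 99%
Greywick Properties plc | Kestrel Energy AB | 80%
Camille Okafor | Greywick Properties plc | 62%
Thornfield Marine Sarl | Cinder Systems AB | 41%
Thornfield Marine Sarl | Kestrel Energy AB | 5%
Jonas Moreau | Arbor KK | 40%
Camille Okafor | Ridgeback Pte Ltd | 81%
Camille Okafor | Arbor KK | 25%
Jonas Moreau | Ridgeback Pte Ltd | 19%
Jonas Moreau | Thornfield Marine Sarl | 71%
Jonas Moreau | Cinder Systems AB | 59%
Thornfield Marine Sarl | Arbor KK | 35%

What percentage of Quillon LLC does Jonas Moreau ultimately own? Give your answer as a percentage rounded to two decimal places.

Jonas reaches Quillon along 3 paths.
Via Ridgeback: 19% × 34% = 6.46%.
Via Arbor: 40% × 54% = 21.6%.
Via Thornfield → Arbor: 71% × 35% × 54% = 13.419%.
Total: 6.46% + 21.6% + 13.419% = 41.479%.
Rounded: 41.48%.

41.48%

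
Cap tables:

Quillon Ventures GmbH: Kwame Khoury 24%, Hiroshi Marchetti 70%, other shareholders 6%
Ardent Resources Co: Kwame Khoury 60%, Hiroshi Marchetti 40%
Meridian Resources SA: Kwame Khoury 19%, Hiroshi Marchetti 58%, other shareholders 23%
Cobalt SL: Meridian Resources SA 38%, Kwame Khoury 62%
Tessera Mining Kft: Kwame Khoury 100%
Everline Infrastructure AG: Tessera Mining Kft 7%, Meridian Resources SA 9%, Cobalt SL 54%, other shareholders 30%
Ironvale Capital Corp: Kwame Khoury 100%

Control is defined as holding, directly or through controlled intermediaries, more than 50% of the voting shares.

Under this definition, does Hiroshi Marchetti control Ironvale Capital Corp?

Hiroshi holds 70% of Quillon, so Hiroshi controls Quillon.
Hiroshi holds 58% of Meridian, so Hiroshi controls Meridian.
Neither Hiroshi nor any entity Hiroshi controls holds any voting interest in Ironvale.
So Hiroshi does not control Ironvale.

No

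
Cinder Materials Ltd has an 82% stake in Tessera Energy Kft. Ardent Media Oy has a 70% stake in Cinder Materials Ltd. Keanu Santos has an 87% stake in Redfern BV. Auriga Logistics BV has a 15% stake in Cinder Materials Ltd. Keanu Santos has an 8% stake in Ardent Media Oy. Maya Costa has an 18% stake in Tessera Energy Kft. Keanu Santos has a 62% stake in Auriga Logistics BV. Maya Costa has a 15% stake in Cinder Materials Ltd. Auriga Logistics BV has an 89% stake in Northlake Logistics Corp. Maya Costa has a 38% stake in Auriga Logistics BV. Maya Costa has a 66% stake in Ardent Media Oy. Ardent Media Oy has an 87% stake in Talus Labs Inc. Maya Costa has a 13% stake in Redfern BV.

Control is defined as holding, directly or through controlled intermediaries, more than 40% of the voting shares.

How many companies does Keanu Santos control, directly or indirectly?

Keanu holds 62% of Auriga, so Keanu controls Auriga.
Keanu holds 87% of Redfern, so Keanu controls Redfern.
Auriga holds 89% of Northlake, so Keanu controls Northlake.
No other company's threshold is met.
Keanu controls 3 companies.

3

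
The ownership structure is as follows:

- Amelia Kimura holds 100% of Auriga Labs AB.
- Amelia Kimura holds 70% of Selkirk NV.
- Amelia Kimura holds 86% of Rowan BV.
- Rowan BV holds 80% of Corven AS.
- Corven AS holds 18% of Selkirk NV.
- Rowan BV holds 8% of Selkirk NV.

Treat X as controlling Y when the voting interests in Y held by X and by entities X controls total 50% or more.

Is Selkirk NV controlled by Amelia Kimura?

Yes

Amelia holds 86% of Rowan, so Amelia controls Rowan.
Rowan holds 80% of Corven, so Amelia controls Corven.
Corven and Amelia and Rowan together hold 18% + 70% + 8% = 96% of Selkirk, so Amelia controls Selkirk.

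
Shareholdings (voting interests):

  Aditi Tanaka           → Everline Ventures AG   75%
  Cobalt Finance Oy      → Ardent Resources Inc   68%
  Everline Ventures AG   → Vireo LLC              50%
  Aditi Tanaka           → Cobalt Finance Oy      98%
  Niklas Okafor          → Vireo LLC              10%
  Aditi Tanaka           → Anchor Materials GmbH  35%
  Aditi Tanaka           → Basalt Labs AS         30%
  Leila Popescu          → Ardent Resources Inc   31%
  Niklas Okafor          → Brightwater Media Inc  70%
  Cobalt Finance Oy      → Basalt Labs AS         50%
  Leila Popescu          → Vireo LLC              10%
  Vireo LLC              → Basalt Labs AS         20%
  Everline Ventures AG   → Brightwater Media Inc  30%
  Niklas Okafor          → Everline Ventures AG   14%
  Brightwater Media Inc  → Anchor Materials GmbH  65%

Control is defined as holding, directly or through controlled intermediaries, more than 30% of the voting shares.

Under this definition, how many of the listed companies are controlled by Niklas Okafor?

Niklas holds 70% of Brightwater, so Niklas controls Brightwater.
Brightwater holds 65% of Anchor, so Niklas controls Anchor.
No other company's threshold is met.
Niklas controls 2 companies.

2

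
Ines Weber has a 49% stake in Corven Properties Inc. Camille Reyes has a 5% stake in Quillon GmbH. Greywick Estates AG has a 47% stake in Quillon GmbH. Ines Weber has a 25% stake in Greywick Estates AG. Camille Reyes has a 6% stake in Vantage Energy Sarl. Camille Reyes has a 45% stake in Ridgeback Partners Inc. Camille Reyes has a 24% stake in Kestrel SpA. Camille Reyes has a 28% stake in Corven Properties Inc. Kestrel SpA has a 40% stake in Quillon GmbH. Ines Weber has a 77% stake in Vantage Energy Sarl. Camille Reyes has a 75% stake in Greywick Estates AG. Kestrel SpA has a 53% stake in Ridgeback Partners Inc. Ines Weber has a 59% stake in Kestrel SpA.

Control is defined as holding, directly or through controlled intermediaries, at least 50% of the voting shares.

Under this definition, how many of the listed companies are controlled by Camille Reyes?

2

Camille holds 75% of Greywick, so Camille controls Greywick.
Camille and Greywick together hold 5% + 47% = 52% of Quillon, so Camille controls Quillon.
No other company's threshold is met.
Camille controls 2 companies.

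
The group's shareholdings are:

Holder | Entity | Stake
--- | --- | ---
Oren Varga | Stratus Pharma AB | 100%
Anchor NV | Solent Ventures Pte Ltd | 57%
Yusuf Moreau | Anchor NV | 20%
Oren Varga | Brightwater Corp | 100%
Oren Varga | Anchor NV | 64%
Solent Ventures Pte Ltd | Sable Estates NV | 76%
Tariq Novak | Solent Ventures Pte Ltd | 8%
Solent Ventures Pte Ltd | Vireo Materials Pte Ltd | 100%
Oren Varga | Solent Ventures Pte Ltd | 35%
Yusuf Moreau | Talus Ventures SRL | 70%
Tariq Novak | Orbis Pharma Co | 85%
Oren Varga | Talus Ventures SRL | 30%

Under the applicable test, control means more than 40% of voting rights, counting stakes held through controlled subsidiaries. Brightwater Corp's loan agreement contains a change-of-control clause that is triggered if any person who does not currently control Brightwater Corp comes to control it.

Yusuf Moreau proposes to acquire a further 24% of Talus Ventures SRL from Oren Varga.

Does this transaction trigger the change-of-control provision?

The purchase adds only to Yusuf's holdings (Oren's stake shrinks), so Yusuf is the only person who could newly come to control Brightwater.
Yusuf holds 70% of Talus, so Yusuf controls Talus.
Neither Yusuf nor any entity Yusuf controls holds any voting interest in Brightwater.
So before the transaction, Yusuf does not control Brightwater.
After the purchase, Yusuf's direct stake in Talus rises to 70% + 24% = 94%, and Oren's stake falls to 6%.
Yusuf holds 94% of Talus, so Yusuf controls Talus.
After the transaction, neither Yusuf nor any entity Yusuf controls holds a voting interest in Brightwater, so Yusuf still does not control it.
No new person acquires control, so the clause is not triggered.

No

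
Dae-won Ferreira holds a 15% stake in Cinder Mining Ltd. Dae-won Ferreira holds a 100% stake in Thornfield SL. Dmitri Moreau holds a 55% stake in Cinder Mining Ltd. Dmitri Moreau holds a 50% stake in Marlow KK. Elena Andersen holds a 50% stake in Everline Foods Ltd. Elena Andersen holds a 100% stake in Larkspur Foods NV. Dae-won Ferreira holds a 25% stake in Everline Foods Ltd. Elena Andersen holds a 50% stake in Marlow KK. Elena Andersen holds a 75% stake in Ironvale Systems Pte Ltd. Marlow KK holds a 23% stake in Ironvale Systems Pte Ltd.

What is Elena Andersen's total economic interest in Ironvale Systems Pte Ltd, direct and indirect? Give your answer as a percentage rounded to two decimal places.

Elena reaches Ironvale along 2 paths.
Direct stake: 75% = 75%.
Via Marlow: 50% × 23% = 11.5%.
Total: 75% + 11.5% = 86.5%.
Rounded: 86.50%.

86.50%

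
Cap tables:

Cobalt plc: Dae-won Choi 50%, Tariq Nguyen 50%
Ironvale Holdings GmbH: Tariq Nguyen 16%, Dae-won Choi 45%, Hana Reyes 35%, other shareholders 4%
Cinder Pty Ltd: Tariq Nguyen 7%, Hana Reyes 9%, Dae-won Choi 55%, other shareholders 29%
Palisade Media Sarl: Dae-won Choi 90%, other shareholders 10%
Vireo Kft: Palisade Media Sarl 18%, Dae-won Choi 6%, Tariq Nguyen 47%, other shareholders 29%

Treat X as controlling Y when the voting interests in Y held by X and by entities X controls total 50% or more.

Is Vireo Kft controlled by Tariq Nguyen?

No

Tariq holds 50% of Cobalt, so Tariq controls Cobalt.
In Vireo, Tariq's side holds only 47%, not ≥ 50%.
So Tariq does not control Vireo.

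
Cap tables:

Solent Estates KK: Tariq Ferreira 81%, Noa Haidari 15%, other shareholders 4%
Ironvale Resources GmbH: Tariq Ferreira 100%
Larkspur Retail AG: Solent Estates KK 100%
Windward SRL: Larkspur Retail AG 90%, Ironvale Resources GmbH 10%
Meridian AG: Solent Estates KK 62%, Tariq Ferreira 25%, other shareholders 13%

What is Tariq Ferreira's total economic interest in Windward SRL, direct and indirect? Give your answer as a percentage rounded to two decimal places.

Tariq reaches Windward along 2 paths.
Via Solent → Larkspur: 81% × 100% × 90% = 72.9%.
Via Ironvale: 100% × 10% = 10%.
Total: 72.9% + 10% = 82.9%.
Rounded: 82.90%.

82.90%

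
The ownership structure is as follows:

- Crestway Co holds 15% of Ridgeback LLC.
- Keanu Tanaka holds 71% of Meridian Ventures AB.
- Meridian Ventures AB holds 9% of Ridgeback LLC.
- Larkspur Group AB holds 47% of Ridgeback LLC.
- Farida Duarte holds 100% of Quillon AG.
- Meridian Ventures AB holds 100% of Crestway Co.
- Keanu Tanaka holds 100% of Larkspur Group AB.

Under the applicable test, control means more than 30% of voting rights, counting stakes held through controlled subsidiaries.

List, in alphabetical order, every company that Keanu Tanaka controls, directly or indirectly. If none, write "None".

Keanu holds 71% of Meridian, so Keanu controls Meridian.
Keanu holds 100% of Larkspur, so Keanu controls Larkspur.
Meridian holds 100% of Crestway, so Keanu controls Crestway.
Crestway and Larkspur and Meridian together hold 15% + 47% + 9% = 71% of Ridgeback, so Keanu controls Ridgeback.
No other company's threshold is met.

Crestway Co, Larkspur Group AB, Meridian Ventures AB, Ridgeback LLC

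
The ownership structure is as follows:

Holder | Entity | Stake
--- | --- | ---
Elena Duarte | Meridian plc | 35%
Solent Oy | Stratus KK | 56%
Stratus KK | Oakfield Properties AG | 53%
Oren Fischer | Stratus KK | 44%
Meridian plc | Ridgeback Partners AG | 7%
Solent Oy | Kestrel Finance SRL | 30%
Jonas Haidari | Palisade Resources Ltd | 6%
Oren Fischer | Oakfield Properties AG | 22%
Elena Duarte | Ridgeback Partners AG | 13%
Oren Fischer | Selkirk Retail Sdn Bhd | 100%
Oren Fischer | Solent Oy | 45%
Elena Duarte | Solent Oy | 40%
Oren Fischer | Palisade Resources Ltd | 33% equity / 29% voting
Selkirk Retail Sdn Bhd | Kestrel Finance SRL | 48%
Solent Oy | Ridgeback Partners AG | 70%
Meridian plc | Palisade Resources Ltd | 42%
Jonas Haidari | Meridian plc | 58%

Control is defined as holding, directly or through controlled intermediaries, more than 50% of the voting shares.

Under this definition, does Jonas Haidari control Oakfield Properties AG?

Jonas holds 58% of Meridian, so Jonas controls Meridian.
Neither Jonas nor any entity Jonas controls holds any voting interest in Oakfield.
So Jonas does not control Oakfield.

No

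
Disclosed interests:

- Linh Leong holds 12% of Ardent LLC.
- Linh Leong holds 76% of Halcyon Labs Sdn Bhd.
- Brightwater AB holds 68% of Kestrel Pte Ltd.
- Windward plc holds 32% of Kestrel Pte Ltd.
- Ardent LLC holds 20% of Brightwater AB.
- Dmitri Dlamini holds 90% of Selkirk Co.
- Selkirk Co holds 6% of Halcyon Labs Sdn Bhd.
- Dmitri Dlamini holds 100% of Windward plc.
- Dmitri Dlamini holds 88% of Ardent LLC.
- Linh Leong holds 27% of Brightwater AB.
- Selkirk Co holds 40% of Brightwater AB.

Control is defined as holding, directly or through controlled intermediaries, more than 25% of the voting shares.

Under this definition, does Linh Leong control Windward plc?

No

Linh holds 27% of Brightwater, so Linh controls Brightwater.
Brightwater holds 68% of Kestrel, so Linh controls Kestrel.
Linh holds 76% of Halcyon, so Linh controls Halcyon.
Neither Linh nor any entity Linh controls holds any voting interest in Windward.
So Linh does not control Windward.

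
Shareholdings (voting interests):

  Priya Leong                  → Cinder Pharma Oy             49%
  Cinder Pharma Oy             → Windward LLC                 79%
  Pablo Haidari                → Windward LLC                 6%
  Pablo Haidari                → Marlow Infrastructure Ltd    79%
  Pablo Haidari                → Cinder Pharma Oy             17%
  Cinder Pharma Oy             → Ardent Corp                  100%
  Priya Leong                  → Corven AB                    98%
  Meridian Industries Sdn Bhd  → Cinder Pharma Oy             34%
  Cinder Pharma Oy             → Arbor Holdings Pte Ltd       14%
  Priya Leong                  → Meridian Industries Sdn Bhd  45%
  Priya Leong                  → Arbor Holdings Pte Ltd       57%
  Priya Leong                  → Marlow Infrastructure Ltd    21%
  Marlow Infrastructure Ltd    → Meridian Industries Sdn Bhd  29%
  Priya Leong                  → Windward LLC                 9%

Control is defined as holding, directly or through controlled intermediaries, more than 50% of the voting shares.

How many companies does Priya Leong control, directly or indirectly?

2

Priya holds 98% of Corven, so Priya controls Corven.
Priya holds 57% of Arbor, so Priya controls Arbor.
No other company's threshold is met.
Priya controls 2 companies.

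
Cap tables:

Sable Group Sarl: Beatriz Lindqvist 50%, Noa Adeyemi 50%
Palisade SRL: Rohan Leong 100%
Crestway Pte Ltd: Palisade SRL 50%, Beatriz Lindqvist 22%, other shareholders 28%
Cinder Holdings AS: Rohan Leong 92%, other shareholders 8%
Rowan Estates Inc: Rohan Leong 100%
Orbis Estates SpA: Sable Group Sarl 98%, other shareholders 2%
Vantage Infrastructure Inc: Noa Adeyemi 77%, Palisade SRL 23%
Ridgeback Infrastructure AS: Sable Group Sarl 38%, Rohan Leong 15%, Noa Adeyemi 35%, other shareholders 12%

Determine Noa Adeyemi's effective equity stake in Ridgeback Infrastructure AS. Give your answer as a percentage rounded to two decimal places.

Noa reaches Ridgeback along 2 paths.
Via Sable: 50% × 38% = 19%.
Direct stake: 35% = 35%.
Total: 19% + 35% = 54%.
Rounded: 54.00%.

54.00%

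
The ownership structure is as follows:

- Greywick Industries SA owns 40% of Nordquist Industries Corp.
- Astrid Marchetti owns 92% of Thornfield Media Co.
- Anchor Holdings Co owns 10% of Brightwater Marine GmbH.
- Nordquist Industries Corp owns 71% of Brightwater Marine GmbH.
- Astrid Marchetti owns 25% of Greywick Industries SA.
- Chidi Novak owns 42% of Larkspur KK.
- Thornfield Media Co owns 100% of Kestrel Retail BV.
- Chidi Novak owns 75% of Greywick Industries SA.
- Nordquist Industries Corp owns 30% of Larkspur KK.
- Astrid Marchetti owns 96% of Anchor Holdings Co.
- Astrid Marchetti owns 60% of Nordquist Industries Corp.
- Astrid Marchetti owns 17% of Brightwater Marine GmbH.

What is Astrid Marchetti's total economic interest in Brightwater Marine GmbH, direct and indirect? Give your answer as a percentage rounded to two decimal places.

76.30%

Astrid reaches Brightwater along 4 paths.
Via Anchor: 96% × 10% = 9.6%.
Via Nordquist: 60% × 71% = 42.6%.
Via Greywick → Nordquist: 25% × 40% × 71% = 7.1%.
Direct stake: 17% = 17%.
Total: 9.6% + 42.6% + 7.1% + 17% = 76.3%.
Rounded: 76.30%.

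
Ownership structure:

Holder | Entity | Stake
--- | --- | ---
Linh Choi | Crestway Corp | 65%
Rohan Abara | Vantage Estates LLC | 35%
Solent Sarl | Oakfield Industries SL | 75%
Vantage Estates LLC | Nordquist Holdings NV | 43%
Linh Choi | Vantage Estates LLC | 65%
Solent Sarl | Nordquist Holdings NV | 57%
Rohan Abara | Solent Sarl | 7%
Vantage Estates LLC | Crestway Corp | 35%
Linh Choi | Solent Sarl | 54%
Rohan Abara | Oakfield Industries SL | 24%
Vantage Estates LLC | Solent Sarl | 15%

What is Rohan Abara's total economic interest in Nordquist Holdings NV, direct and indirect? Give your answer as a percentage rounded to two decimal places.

Rohan reaches Nordquist along 3 paths.
Via Solent: 7% × 57% = 3.99%.
Via Vantage → Solent: 35% × 15% × 57% = 2.9925%.
Via Vantage: 35% × 43% = 15.05%.
Total: 3.99% + 2.9925% + 15.05% = 22.0325%.
Rounded: 22.03%.

22.03%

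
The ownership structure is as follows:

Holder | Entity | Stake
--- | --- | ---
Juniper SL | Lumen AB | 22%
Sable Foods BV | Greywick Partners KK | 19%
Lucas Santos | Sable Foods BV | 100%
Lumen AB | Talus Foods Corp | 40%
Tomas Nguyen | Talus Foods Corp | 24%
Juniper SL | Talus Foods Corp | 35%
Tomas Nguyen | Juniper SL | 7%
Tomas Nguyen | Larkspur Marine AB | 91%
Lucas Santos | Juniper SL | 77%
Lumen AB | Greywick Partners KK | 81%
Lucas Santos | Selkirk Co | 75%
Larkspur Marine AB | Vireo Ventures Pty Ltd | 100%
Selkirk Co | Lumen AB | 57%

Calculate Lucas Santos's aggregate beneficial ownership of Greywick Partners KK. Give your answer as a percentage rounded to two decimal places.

Lucas reaches Greywick along 3 paths.
Via Sable: 100% × 19% = 19%.
Via Juniper → Lumen: 77% × 22% × 81% = 13.7214%.
Via Selkirk → Lumen: 75% × 57% × 81% = 34.6275%.
Total: 19% + 13.7214% + 34.6275% = 67.3489%.
Rounded: 67.35%.

67.35%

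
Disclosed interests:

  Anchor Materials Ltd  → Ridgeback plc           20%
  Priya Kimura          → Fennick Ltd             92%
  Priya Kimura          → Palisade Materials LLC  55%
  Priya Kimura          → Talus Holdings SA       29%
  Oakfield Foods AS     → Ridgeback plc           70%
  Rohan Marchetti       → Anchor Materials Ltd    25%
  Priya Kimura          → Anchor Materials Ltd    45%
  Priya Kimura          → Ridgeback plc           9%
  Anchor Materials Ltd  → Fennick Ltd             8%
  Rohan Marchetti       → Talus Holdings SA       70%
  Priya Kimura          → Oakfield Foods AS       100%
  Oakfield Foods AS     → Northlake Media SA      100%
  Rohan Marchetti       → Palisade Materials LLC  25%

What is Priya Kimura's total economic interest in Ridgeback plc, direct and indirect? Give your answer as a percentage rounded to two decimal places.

Priya reaches Ridgeback along 3 paths.
Direct stake: 9% = 9%.
Via Anchor: 45% × 20% = 9%.
Via Oakfield: 100% × 70% = 70%.
Total: 9% + 9% + 70% = 88%.
Rounded: 88.00%.

88.00%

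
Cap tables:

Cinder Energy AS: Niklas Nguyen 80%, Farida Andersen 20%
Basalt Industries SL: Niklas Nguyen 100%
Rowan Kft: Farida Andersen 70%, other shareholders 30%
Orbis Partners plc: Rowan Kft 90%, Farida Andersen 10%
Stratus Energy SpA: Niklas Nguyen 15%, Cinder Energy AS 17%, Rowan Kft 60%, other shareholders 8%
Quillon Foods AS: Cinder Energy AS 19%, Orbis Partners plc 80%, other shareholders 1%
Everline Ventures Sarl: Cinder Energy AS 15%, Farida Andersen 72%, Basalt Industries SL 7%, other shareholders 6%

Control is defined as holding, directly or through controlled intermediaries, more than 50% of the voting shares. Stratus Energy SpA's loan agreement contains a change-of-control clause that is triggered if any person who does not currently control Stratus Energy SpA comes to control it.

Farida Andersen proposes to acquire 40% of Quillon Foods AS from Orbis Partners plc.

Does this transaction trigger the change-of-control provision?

No

The purchase adds only to Farida's holdings (Orbis's stake shrinks), so Farida is the only person who could newly come to control Stratus.
Farida holds 70% of Rowan, so Farida controls Rowan.
Rowan holds 60% of Stratus, so Farida controls Stratus.
So Farida already controls Stratus before the transaction.
After the purchase, Farida holds 40% of Quillon directly, and Orbis's stake falls to 40%.
Farida controlled Stratus already, so this is not a new person acquiring control; every other person's position is unchanged or reduced.
No new person acquires control, so the clause is not triggered.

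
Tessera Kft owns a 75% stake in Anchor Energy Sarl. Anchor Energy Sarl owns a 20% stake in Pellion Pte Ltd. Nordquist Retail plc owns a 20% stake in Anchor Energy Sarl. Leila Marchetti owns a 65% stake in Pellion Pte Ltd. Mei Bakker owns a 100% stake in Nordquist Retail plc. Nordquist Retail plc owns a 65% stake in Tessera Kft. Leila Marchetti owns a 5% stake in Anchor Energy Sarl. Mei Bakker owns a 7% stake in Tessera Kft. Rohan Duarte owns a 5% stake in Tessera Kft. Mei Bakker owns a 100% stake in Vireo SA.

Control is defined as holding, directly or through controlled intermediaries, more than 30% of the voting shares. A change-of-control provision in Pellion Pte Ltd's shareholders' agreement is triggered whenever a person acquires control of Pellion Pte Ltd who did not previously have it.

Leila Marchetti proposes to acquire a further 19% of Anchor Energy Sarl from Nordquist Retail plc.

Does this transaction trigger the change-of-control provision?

The purchase adds only to Leila's holdings (Nordquist's stake shrinks), so Leila is the only person who could newly come to control Pellion.
Leila holds 65% of Pellion, so Leila controls Pellion.
So Leila already controls Pellion before the transaction.
After the purchase, Leila's direct stake in Anchor rises to 5% + 19% = 24%, and Nordquist's stake falls to 1%.
Leila controlled Pellion already, so this is not a new person acquiring control; every other person's position is unchanged or reduced.
No new person acquires control, so the clause is not triggered.

No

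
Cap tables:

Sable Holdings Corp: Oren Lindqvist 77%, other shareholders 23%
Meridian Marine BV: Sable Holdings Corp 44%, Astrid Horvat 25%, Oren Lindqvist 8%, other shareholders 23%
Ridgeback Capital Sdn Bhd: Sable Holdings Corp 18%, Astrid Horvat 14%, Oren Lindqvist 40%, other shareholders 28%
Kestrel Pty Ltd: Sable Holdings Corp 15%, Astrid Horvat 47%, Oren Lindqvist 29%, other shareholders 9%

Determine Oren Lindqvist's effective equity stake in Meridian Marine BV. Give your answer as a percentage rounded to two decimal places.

Oren reaches Meridian along 2 paths.
Via Sable: 77% × 44% = 33.88%.
Direct stake: 8% = 8%.
Total: 33.88% + 8% = 41.88%.

41.88%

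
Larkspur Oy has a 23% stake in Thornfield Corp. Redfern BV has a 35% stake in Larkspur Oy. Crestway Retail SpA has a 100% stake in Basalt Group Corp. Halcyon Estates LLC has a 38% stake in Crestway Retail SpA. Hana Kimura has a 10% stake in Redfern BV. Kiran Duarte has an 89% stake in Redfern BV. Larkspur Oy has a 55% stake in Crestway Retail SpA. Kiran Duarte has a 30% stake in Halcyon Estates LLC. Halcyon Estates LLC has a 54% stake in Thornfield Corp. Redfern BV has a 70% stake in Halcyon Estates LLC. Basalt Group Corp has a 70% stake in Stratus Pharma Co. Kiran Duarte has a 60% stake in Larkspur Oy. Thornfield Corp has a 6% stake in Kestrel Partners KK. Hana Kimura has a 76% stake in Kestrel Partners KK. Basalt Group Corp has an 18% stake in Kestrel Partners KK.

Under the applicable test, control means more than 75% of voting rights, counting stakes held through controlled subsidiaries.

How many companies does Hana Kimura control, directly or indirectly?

Hana holds 76% of Kestrel, so Hana controls Kestrel.
No other company's threshold is met.
Hana controls 1 company.

1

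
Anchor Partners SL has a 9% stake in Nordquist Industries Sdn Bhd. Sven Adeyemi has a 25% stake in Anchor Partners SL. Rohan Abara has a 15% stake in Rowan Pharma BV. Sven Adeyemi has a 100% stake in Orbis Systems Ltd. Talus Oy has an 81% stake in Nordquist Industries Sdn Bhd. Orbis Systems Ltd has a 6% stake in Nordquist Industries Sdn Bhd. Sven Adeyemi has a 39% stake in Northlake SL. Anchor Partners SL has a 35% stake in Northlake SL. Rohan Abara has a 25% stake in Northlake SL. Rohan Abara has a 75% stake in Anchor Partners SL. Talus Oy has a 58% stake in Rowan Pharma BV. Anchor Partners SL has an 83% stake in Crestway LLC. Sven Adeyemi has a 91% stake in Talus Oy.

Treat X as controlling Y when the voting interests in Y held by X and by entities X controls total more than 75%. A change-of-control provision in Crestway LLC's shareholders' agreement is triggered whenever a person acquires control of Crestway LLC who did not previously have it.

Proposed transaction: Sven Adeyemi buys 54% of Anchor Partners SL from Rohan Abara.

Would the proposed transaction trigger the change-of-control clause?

The purchase adds only to Sven's holdings (Rohan's stake shrinks), so Sven is the only person who could newly come to control Crestway.
Sven holds 91% of Talus, so Sven controls Talus.
Sven holds 100% of Orbis, so Sven controls Orbis.
Orbis and Talus together hold 6% + 81% = 87% of Nordquist, so Sven controls Nordquist.
Neither Sven nor any entity Sven controls holds any voting interest in Crestway.
So before the transaction, Sven does not control Crestway.
After the purchase, Sven's direct stake in Anchor rises to 25% + 54% = 79%, and Rohan's stake falls to 21%.
Sven holds 79% of Anchor, so Sven controls Anchor.
Anchor holds 83% of Crestway, so Sven controls Crestway.
Sven did not control Crestway before and does after, so the clause is triggered.

Yes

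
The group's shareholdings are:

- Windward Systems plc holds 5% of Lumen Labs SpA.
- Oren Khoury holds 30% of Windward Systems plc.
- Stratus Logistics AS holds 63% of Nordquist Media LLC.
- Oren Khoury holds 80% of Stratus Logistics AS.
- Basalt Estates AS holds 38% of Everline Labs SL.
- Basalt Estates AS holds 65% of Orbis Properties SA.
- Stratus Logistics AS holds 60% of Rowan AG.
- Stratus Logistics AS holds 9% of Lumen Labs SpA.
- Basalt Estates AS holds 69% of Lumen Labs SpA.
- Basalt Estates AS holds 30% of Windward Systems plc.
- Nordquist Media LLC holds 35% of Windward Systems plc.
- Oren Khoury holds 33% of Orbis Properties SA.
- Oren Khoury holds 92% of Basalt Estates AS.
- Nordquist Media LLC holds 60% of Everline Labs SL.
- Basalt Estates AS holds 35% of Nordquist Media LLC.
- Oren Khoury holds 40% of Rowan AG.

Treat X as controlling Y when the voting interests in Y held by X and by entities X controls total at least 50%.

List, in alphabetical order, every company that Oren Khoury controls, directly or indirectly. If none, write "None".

Oren holds 92% of Basalt, so Oren controls Basalt.
Oren holds 80% of Stratus, so Oren controls Stratus.
Stratus and Basalt together hold 63% + 35% = 98% of Nordquist, so Oren controls Nordquist.
Nordquist and Oren and Basalt together hold 35% + 30% + 30% = 95% of Windward, so Oren controls Windward.
Stratus and Oren together hold 60% + 40% = 100% of Rowan, so Oren controls Rowan.
Basalt and Windward and Stratus together hold 69% + 5% + 9% = 83% of Lumen, so Oren controls Lumen.
Nordquist and Basalt together hold 60% + 38% = 98% of Everline, so Oren controls Everline.
Oren and Basalt together hold 33% + 65% = 98% of Orbis, so Oren controls Orbis.

Basalt Estates AS, Everline Labs SL, Lumen Labs SpA, Nordquist Media LLC, Orbis Properties SA, Rowan AG, Stratus Logistics AS, Windward Systems plc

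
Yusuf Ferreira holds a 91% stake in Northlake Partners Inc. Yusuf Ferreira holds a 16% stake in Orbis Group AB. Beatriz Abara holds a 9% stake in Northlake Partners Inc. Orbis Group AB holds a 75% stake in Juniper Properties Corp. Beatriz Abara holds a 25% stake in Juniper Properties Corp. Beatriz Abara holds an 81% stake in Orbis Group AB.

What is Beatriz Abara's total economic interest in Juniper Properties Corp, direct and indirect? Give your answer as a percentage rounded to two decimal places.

85.75%

Beatriz reaches Juniper along 2 paths.
Via Orbis: 81% × 75% = 60.75%.
Direct stake: 25% = 25%.
Total: 60.75% + 25% = 85.75%.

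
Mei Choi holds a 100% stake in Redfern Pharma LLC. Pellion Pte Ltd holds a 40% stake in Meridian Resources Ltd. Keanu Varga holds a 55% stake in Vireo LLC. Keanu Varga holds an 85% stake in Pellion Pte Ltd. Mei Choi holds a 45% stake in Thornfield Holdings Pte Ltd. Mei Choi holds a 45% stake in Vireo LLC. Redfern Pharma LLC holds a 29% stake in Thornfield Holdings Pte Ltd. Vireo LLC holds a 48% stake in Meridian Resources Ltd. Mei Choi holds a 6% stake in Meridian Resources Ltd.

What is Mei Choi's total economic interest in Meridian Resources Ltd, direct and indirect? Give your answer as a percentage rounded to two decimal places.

27.60%

Mei reaches Meridian along 2 paths.
Via Vireo: 45% × 48% = 21.6%.
Direct stake: 6% = 6%.
Total: 21.6% + 6% = 27.6%.
Rounded: 27.60%.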